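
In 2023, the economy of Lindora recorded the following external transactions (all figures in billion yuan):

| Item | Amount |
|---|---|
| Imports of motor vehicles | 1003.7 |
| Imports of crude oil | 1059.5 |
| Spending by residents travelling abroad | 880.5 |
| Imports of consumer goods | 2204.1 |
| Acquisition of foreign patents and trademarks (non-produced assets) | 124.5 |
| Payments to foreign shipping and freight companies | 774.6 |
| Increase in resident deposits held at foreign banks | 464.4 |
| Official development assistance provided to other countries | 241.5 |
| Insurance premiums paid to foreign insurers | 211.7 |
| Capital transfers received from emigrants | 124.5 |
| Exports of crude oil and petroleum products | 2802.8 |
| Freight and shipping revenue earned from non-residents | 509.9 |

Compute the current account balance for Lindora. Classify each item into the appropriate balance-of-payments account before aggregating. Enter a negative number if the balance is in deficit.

-3062.9

Goods: -2204.1 + 2802.8 - 1003.7 - 1059.5 = -1464.5
Services: -774.6 + 509.9 - 211.7 - 880.5 = -1356.9
Secondary income: -241.5
Current account = (-1464.5) + (-1356.9) + (-241.5) = -3062.9
(Excluded from the current account — capital account: acquisition of foreign patents and trademarks (non-produced assets) 124.5, capital transfers received from emigrants 124.5; financial account: increase in resident deposits held at foreign banks 464.4.)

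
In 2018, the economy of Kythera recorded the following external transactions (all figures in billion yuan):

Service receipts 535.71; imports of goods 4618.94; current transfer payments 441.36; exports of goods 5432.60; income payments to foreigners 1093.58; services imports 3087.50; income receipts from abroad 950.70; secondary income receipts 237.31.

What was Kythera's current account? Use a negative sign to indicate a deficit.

Goods balance = 5432.60 - 4618.94 = 813.66
Services balance = 535.71 - 3087.50 = -2551.79
Trade balance (goods + services) = 813.66 + (-2551.79) = -1738.13
Net primary income = 950.70 - 1093.58 = -142.88
Net secondary income = 237.31 - 441.36 = -204.05
Current account = -1738.13 + (-142.88) + (-204.05) = -2085.06

-2085.06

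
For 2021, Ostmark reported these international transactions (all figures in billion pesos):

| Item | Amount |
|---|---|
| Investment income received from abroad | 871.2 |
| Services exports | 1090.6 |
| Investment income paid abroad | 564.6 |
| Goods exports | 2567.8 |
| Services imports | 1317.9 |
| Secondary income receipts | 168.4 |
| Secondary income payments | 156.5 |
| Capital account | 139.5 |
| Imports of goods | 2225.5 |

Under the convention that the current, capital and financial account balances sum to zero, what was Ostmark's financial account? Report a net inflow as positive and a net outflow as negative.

-573.0

Goods balance = 2567.8 - 2225.5 = 342.3
Services balance = 1090.6 - 1317.9 = -227.3
Trade balance (goods + services) = 342.3 + (-227.3) = 115.0
Net primary income = 871.2 - 564.6 = 306.6
Net secondary income = 168.4 - 156.5 = 11.9
Current account = 115.0 + 306.6 + 11.9 = 433.5
Financial account = -(433.5 + 139.5) = -573.0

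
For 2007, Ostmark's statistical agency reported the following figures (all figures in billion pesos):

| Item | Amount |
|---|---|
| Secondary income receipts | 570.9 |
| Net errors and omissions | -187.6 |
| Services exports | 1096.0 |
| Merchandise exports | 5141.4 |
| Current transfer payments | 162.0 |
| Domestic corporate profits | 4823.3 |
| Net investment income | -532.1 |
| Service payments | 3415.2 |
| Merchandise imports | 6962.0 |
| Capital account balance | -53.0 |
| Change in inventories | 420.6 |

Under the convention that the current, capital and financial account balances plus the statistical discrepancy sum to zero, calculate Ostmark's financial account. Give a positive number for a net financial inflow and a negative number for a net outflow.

Goods balance = 5141.4 - 6962.0 = -1820.6
Services balance = 1096.0 - 3415.2 = -2319.2
Trade balance (goods + services) = -1820.6 + (-2319.2) = -4139.8
Net primary income = -532.1
Net secondary income = 570.9 - 162.0 = 408.9
Current account = -4139.8 + (-532.1) + 408.9 = -4263.0
Financial account = -(-4263.0 + (-53.0) + (-187.6)) = 4503.6

4503.6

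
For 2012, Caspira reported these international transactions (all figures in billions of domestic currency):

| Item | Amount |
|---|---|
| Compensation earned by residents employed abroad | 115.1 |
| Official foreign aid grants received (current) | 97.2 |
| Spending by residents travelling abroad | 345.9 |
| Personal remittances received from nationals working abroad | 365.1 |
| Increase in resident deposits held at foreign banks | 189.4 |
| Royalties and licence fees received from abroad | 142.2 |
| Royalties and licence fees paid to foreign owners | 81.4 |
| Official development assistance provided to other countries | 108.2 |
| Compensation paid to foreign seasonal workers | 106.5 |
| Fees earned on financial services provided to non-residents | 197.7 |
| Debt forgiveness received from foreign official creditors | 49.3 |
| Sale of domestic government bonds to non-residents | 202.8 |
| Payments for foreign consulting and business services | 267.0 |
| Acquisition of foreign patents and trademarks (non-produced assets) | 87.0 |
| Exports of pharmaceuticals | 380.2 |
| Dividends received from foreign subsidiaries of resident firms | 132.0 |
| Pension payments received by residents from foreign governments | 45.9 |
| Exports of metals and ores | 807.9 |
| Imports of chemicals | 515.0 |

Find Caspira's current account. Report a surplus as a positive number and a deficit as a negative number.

Goods: 807.9 + 380.2 - 515.0 = 673.1
Services: -267.0 + 142.2 + 197.7 - 345.9 - 81.4 = -354.4
Primary income: 132.0 + 115.1 - 106.5 = 140.6
Secondary income: 365.1 + 97.2 + 45.9 - 108.2 = 400.0
Current account = 673.1 + (-354.4) + 140.6 + 400.0 = 859.3
(Excluded from the current account — financial account: increase in resident deposits held at foreign banks 189.4, sale of domestic government bonds to non-residents 202.8; capital account: debt forgiveness received from foreign official creditors 49.3, acquisition of foreign patents and trademarks (non-produced assets) 87.0.)

859.3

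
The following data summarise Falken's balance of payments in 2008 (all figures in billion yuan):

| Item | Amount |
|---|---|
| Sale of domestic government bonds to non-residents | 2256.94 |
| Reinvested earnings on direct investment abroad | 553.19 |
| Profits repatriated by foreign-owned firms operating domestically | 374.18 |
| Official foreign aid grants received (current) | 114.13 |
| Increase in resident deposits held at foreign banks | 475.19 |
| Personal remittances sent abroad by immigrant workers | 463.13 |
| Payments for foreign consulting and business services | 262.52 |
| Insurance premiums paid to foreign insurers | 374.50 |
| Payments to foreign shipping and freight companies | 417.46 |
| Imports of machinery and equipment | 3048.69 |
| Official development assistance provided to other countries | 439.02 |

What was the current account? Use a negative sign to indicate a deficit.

Goods: -3048.69
Services: -374.50 - 262.52 - 417.46 = -1054.48
Primary income: 553.19 - 374.18 = 179.01
Secondary income: -463.13 - 439.02 + 114.13 = -788.02
Current account = (-3048.69) + (-1054.48) + 179.01 + (-788.02) = -4712.18
(Excluded from the current account — financial account: sale of domestic government bonds to non-residents 2256.94, increase in resident deposits held at foreign banks 475.19.)

-4712.18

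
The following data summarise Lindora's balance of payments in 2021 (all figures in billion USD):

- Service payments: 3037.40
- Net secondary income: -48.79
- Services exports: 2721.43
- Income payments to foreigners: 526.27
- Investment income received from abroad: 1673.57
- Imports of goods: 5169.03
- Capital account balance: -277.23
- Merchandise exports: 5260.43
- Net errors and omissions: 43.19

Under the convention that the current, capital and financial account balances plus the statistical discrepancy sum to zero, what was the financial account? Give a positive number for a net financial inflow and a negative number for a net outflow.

Goods balance = 5260.43 - 5169.03 = 91.40
Services balance = 2721.43 - 3037.40 = -315.97
Trade balance (goods + services) = 91.40 + (-315.97) = -224.57
Net primary income = 1673.57 - 526.27 = 1147.30
Net secondary income = -48.79
Current account = -224.57 + 1147.30 + (-48.79) = 873.94
Financial account = -(873.94 + (-277.23) + 43.19) = -639.90

-639.90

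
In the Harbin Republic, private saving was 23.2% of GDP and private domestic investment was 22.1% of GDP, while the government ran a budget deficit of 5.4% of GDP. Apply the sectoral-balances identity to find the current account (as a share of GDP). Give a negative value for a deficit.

-4.3

By the sectoral-balances identity, CA = (S_private - I) + (T - G).
Private balance = 23.2 - 22.1 = 1.1
Government balance (T - G) = -5.4
CA = 1.1 + (-5.4) = -4.3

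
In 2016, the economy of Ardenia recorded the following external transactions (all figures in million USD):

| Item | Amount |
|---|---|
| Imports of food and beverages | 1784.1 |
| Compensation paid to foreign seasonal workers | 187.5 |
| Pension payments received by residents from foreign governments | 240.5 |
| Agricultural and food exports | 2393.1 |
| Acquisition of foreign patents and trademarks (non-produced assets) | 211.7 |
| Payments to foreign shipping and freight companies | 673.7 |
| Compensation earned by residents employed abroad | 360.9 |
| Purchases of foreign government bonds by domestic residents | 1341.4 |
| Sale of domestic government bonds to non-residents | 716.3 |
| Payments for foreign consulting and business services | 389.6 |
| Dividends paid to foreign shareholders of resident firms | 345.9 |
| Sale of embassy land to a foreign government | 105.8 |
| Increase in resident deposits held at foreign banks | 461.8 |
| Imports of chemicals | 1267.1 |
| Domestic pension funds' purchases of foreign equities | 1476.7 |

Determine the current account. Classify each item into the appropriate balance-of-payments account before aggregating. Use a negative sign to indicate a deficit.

Goods: 2393.1 - 1267.1 - 1784.1 = -658.1
Services: -673.7 - 389.6 = -1063.3
Primary income: -345.9 + 360.9 - 187.5 = -172.5
Secondary income: 240.5
Current account = (-658.1) + (-1063.3) + (-172.5) + 240.5 = -1653.4
(Excluded from the current account — capital account: acquisition of foreign patents and trademarks (non-produced assets) 211.7, sale of embassy land to a foreign government 105.8; financial account: purchases of foreign government bonds by domestic residents 1341.4, sale of domestic government bonds to non-residents 716.3, increase in resident deposits held at foreign banks 461.8, domestic pension funds' purchases of foreign equities 1476.7.)

-1653.4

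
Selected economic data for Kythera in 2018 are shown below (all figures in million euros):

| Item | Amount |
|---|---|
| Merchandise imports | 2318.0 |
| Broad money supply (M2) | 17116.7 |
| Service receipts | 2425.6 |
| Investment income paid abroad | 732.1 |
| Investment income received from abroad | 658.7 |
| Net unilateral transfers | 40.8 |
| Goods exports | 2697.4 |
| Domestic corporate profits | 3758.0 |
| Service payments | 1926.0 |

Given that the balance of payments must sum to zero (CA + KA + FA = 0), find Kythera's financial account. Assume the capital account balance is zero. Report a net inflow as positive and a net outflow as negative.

-846.4

Goods balance = 2697.4 - 2318.0 = 379.4
Services balance = 2425.6 - 1926.0 = 499.6
Trade balance (goods + services) = 379.4 + 499.6 = 879.0
Net primary income = 658.7 - 732.1 = -73.4
Net secondary income = 40.8
Current account = 879.0 + (-73.4) + 40.8 = 846.4
Financial account = -(846.4) = -846.4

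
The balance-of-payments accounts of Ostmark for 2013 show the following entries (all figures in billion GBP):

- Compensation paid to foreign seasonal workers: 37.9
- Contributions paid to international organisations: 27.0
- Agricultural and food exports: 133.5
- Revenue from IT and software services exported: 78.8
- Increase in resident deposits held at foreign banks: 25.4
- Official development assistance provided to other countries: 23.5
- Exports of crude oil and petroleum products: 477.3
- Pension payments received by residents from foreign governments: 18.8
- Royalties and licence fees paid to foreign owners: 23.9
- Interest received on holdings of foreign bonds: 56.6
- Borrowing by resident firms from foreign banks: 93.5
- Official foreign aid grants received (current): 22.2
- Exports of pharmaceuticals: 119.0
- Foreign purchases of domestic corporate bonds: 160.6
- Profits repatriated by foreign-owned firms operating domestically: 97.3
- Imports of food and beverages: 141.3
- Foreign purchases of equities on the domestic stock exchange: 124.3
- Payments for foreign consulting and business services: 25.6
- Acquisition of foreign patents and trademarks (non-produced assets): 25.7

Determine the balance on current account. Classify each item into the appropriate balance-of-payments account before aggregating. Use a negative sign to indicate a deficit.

Goods: 477.3 + 133.5 - 141.3 + 119.0 = 588.5
Services: 78.8 - 23.9 - 25.6 = 29.3
Primary income: -37.9 - 97.3 + 56.6 = -78.6
Secondary income: -27.0 + 18.8 - 23.5 + 22.2 = -9.5
Current account = 588.5 + 29.3 + (-78.6) + (-9.5) = 529.7
(Excluded from the current account — financial account: increase in resident deposits held at foreign banks 25.4, borrowing by resident firms from foreign banks 93.5, foreign purchases of domestic corporate bonds 160.6, foreign purchases of equities on the domestic stock exchange 124.3; capital account: acquisition of foreign patents and trademarks (non-produced assets) 25.7.)

529.7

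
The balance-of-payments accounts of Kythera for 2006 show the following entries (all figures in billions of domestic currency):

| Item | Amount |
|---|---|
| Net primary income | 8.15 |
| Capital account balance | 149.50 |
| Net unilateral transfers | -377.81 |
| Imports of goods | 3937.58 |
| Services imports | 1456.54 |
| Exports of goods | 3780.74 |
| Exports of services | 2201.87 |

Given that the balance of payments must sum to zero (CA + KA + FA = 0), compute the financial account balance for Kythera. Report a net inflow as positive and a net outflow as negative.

Goods balance = 3780.74 - 3937.58 = -156.84
Services balance = 2201.87 - 1456.54 = 745.33
Trade balance (goods + services) = -156.84 + 745.33 = 588.49
Net primary income = 8.15
Net secondary income = -377.81
Current account = 588.49 + 8.15 + (-377.81) = 218.83
Financial account = -(218.83 + 149.50) = -368.33

-368.33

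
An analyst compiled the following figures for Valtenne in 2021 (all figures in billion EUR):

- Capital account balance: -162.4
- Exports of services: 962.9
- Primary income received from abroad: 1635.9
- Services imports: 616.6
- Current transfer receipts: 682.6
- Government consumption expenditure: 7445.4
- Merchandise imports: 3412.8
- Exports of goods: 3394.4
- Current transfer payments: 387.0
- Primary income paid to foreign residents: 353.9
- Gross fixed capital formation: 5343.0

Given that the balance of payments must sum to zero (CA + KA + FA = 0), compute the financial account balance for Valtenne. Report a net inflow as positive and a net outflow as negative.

Goods balance = 3394.4 - 3412.8 = -18.4
Services balance = 962.9 - 616.6 = 346.3
Trade balance (goods + services) = -18.4 + 346.3 = 327.9
Net primary income = 1635.9 - 353.9 = 1282.0
Net secondary income = 682.6 - 387.0 = 295.6
Current account = 327.9 + 1282.0 + 295.6 = 1905.5
Financial account = -(1905.5 + (-162.4)) = -1743.1

-1743.1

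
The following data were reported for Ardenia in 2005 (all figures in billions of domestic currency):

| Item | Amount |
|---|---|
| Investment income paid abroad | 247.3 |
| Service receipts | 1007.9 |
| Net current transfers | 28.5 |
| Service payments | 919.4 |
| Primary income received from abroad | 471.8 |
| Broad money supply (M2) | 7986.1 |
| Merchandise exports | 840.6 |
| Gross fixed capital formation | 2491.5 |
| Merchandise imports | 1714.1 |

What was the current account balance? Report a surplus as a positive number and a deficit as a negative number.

Goods balance = 840.6 - 1714.1 = -873.5
Services balance = 1007.9 - 919.4 = 88.5
Trade balance (goods + services) = -873.5 + 88.5 = -785.0
Net primary income = 471.8 - 247.3 = 224.5
Net secondary income = 28.5
Current account = -785.0 + 224.5 + 28.5 = -532.0

-532.0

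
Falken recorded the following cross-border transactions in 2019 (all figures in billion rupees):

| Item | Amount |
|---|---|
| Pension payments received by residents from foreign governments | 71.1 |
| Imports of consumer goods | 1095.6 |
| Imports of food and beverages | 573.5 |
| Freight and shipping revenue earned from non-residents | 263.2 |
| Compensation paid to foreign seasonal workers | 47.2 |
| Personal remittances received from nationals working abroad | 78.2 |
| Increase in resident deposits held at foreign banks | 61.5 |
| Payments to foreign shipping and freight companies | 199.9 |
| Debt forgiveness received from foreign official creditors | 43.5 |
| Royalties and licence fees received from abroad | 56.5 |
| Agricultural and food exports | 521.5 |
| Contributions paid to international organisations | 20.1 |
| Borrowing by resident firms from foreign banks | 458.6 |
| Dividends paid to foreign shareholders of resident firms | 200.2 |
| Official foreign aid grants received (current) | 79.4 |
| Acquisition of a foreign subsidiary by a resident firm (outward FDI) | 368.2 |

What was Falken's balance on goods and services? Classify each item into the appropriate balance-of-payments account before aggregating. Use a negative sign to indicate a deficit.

-1027.8

Goods: -573.5 - 1095.6 + 521.5 = -1147.6
Services: 263.2 - 199.9 + 56.5 = 119.8
Trade balance = -1147.6 + 119.8 = -1027.8
(Excluded from the trade balance — secondary income: pension payments received by residents from foreign governments 71.1, personal remittances received from nationals working abroad 78.2, contributions paid to international organisations 20.1, official foreign aid grants received (current) 79.4; primary income: compensation paid to foreign seasonal workers 47.2, dividends paid to foreign shareholders of resident firms 200.2; financial account: increase in resident deposits held at foreign banks 61.5, borrowing by resident firms from foreign banks 458.6, acquisition of a foreign subsidiary by a resident firm (outward FDI) 368.2; capital account: debt forgiveness received from foreign official creditors 43.5.)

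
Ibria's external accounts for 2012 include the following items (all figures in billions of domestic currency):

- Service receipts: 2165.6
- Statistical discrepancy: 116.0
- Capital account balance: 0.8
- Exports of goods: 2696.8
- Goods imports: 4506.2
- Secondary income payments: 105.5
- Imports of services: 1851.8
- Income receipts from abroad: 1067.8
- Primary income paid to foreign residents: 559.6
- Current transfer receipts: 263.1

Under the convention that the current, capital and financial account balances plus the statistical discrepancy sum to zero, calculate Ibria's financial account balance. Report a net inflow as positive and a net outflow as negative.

Goods balance = 2696.8 - 4506.2 = -1809.4
Services balance = 2165.6 - 1851.8 = 313.8
Trade balance (goods + services) = -1809.4 + 313.8 = -1495.6
Net primary income = 1067.8 - 559.6 = 508.2
Net secondary income = 263.1 - 105.5 = 157.6
Current account = -1495.6 + 508.2 + 157.6 = -829.8
Financial account = -(-829.8 + 0.8 + 116.0) = 713.0

713.0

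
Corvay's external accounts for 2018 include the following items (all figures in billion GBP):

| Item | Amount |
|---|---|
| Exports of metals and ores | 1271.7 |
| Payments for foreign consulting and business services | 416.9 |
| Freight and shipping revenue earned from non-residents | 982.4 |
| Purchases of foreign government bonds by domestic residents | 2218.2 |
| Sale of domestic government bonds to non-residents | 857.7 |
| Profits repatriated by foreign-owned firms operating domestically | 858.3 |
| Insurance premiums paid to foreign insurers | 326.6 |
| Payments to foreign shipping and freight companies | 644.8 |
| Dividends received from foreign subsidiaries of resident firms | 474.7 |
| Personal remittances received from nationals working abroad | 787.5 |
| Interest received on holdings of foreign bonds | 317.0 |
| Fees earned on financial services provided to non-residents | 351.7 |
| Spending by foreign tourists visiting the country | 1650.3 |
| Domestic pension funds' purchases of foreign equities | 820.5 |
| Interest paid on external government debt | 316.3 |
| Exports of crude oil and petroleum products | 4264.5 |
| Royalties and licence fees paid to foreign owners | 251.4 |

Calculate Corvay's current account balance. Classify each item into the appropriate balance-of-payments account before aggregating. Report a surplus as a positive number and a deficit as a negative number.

7285.5

Goods: 1271.7 + 4264.5 = 5536.2
Services: -251.4 - 644.8 - 326.6 - 416.9 + 351.7 + 1650.3 + 982.4 = 1344.7
Primary income: 317.0 + 474.7 - 858.3 - 316.3 = -382.9
Secondary income: 787.5
Current account = 5536.2 + 1344.7 + (-382.9) + 787.5 = 7285.5
(Excluded from the current account — financial account: purchases of foreign government bonds by domestic residents 2218.2, sale of domestic government bonds to non-residents 857.7, domestic pension funds' purchases of foreign equities 820.5.)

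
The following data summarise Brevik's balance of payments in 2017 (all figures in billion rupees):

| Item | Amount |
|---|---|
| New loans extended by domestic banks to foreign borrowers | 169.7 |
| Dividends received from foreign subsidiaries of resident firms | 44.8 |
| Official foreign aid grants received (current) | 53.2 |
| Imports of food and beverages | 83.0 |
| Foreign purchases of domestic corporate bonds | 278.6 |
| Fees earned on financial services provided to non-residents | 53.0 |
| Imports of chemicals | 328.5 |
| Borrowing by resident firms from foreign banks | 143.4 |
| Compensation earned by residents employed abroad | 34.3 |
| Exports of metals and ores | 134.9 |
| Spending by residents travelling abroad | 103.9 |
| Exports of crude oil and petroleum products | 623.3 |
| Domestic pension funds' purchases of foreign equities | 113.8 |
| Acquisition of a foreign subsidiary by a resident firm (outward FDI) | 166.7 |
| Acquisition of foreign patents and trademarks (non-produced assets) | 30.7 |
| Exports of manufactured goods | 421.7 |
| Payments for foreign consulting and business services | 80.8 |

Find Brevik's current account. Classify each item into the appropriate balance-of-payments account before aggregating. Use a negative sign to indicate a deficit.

769.0

Goods: 421.7 - 83.0 + 134.9 + 623.3 - 328.5 = 768.4
Services: -80.8 + 53.0 - 103.9 = -131.7
Primary income: 44.8 + 34.3 = 79.1
Secondary income: 53.2
Current account = 768.4 + (-131.7) + 79.1 + 53.2 = 769.0
(Excluded from the current account — financial account: new loans extended by domestic banks to foreign borrowers 169.7, foreign purchases of domestic corporate bonds 278.6, borrowing by resident firms from foreign banks 143.4, domestic pension funds' purchases of foreign equities 113.8, acquisition of a foreign subsidiary by a resident firm (outward FDI) 166.7; capital account: acquisition of foreign patents and trademarks (non-produced assets) 30.7.)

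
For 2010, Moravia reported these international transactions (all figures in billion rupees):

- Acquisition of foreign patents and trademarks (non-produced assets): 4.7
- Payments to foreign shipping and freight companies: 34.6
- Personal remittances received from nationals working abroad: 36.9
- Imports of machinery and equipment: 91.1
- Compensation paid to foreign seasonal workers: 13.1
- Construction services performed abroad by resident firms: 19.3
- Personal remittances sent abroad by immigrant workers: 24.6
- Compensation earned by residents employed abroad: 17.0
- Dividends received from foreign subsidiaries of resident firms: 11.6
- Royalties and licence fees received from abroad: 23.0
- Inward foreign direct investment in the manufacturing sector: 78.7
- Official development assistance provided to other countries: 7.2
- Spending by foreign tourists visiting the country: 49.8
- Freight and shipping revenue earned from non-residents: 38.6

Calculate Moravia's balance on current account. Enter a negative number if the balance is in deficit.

Goods: -91.1
Services: -34.6 + 19.3 + 23.0 + 49.8 + 38.6 = 96.1
Primary income: 17.0 - 13.1 + 11.6 = 15.5
Secondary income: 36.9 - 7.2 - 24.6 = 5.1
Current account = (-91.1) + 96.1 + 15.5 + 5.1 = 25.6
(Excluded from the current account — capital account: acquisition of foreign patents and trademarks (non-produced assets) 4.7; financial account: inward foreign direct investment in the manufacturing sector 78.7.)

25.6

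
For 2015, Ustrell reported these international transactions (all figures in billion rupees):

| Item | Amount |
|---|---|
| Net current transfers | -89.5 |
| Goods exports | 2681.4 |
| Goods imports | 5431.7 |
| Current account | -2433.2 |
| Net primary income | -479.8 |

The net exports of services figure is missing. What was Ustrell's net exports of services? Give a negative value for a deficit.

886.4

Current account = goods balance + services balance + net primary income + net secondary income
Sum of the known components = -3319.6
Net exports of services = CA - (known components) = -2433.2 - (-3319.6) = 886.4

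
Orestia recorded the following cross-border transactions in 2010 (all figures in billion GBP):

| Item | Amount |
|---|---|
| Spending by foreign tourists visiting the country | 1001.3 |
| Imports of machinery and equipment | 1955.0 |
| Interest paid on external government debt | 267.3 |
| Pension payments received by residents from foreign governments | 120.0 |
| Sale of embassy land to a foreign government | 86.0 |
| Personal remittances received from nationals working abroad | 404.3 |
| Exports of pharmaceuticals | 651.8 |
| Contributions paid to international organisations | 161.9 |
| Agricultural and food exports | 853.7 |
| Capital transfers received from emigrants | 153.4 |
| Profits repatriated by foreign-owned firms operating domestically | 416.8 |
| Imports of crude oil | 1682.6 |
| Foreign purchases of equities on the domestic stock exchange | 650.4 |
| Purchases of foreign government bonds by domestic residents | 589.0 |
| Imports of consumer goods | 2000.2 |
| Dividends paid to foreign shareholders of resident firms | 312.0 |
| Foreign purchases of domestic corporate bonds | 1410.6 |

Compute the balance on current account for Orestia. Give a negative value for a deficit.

-3764.7

Goods: 651.8 - 1682.6 - 2000.2 + 853.7 - 1955.0 = -4132.3
Services: 1001.3
Primary income: -416.8 - 267.3 - 312.0 = -996.1
Secondary income: 120.0 - 161.9 + 404.3 = 362.4
Current account = (-4132.3) + 1001.3 + (-996.1) + 362.4 = -3764.7
(Excluded from the current account — capital account: sale of embassy land to a foreign government 86.0, capital transfers received from emigrants 153.4; financial account: foreign purchases of equities on the domestic stock exchange 650.4, purchases of foreign government bonds by domestic residents 589.0, foreign purchases of domestic corporate bonds 1410.6.)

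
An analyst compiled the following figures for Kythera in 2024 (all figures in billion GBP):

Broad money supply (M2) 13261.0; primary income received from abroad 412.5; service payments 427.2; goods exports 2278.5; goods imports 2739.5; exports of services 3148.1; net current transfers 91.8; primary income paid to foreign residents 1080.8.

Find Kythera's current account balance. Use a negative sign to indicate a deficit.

1683.4

Goods balance = 2278.5 - 2739.5 = -461.0
Services balance = 3148.1 - 427.2 = 2720.9
Trade balance (goods + services) = -461.0 + 2720.9 = 2259.9
Net primary income = 412.5 - 1080.8 = -668.3
Net secondary income = 91.8
Current account = 2259.9 + (-668.3) + 91.8 = 1683.4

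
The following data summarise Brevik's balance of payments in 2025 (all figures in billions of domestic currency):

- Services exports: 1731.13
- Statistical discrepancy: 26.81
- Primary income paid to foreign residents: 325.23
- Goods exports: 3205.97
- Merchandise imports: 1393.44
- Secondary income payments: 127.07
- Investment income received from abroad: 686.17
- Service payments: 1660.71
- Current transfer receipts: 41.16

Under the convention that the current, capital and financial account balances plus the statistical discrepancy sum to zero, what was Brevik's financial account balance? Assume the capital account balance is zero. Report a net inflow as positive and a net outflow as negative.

-2184.79

Goods balance = 3205.97 - 1393.44 = 1812.53
Services balance = 1731.13 - 1660.71 = 70.42
Trade balance (goods + services) = 1812.53 + 70.42 = 1882.95
Net primary income = 686.17 - 325.23 = 360.94
Net secondary income = 41.16 - 127.07 = -85.91
Current account = 1882.95 + 360.94 + (-85.91) = 2157.98
Financial account = -(2157.98 + 26.81) = -2184.79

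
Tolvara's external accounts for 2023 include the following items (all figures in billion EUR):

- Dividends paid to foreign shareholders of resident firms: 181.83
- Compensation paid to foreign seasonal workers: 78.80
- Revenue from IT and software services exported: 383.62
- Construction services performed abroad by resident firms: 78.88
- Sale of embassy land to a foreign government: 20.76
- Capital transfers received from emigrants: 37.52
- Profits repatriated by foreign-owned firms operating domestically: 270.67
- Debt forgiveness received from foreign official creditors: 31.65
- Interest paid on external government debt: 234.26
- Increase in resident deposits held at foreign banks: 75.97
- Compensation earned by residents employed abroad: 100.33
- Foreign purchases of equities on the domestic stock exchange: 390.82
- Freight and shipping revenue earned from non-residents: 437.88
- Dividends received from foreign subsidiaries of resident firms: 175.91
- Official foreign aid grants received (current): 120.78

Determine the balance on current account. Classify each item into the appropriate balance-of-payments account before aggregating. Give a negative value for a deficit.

531.84

Services: 78.88 + 383.62 + 437.88 = 900.38
Primary income: 100.33 + 175.91 - 270.67 - 234.26 - 181.83 - 78.80 = -489.32
Secondary income: 120.78
Current account = 900.38 + (-489.32) + 120.78 = 531.84
(Excluded from the current account — capital account: sale of embassy land to a foreign government 20.76, capital transfers received from emigrants 37.52, debt forgiveness received from foreign official creditors 31.65; financial account: increase in resident deposits held at foreign banks 75.97, foreign purchases of equities on the domestic stock exchange 390.82.)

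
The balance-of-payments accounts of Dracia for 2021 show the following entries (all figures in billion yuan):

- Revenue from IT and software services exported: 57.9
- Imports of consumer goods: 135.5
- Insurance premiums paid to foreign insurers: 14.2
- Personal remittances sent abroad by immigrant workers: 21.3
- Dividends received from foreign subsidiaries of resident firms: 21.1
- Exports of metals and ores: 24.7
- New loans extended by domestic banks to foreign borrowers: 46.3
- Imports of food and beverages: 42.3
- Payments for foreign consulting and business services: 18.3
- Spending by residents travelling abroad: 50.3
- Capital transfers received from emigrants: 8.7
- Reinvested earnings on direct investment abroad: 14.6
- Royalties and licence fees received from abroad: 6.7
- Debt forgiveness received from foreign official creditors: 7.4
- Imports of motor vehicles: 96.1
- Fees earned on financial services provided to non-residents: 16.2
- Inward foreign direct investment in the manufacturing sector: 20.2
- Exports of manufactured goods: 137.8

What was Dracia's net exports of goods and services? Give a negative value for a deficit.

-113.4

Goods: -42.3 + 24.7 - 135.5 + 137.8 - 96.1 = -111.4
Services: -50.3 - 14.2 + 6.7 - 18.3 + 57.9 + 16.2 = -2.0
Trade balance = -111.4 + (-2.0) = -113.4
(Excluded from the trade balance — secondary income: personal remittances sent abroad by immigrant workers 21.3; primary income: dividends received from foreign subsidiaries of resident firms 21.1, reinvested earnings on direct investment abroad 14.6; financial account: new loans extended by domestic banks to foreign borrowers 46.3, inward foreign direct investment in the manufacturing sector 20.2; capital account: capital transfers received from emigrants 8.7, debt forgiveness received from foreign official creditors 7.4.)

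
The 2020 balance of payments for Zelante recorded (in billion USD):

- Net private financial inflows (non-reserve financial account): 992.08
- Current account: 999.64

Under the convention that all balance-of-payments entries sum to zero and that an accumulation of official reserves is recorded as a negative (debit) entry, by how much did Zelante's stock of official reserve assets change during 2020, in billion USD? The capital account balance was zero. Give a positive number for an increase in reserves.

Official reserve transactions balance = -(999.64 + 992.08) = -1991.72
An accumulation of reserves is recorded as a debit (negative entry), so the change in the stock of reserves is the negative of that balance.
Change in official reserves = -(-1991.72) = 1991.72

1991.72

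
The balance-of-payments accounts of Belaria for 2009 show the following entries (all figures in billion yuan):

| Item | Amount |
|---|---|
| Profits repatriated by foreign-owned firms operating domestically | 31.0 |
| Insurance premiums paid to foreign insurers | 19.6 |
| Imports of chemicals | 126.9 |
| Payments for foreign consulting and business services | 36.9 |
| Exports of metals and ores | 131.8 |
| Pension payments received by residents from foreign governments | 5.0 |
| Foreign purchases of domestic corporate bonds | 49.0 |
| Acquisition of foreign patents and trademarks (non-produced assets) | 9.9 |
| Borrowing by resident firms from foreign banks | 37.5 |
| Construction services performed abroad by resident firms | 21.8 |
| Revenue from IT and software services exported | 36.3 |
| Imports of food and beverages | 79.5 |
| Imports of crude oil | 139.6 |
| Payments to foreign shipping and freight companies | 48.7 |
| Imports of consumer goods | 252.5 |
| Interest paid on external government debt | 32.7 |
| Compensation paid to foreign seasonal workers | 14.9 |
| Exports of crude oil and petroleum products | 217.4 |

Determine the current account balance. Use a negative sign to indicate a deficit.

-370.0

Goods: -126.9 + 217.4 - 252.5 - 139.6 + 131.8 - 79.5 = -249.3
Services: 21.8 - 48.7 - 36.9 + 36.3 - 19.6 = -47.1
Primary income: -14.9 - 32.7 - 31.0 = -78.6
Secondary income: 5.0
Current account = (-249.3) + (-47.1) + (-78.6) + 5.0 = -370.0
(Excluded from the current account — financial account: foreign purchases of domestic corporate bonds 49.0, borrowing by resident firms from foreign banks 37.5; capital account: acquisition of foreign patents and trademarks (non-produced assets) 9.9.)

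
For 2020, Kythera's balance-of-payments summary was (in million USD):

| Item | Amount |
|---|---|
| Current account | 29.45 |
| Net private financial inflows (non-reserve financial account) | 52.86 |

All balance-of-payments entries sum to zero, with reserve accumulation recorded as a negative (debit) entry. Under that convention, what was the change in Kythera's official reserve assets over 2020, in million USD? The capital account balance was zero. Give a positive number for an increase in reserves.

82.31

Official reserve transactions balance = -(29.45 + 52.86) = -82.31
An accumulation of reserves is recorded as a debit (negative entry), so the change in the stock of reserves is the negative of that balance.
Change in official reserves = -(-82.31) = 82.31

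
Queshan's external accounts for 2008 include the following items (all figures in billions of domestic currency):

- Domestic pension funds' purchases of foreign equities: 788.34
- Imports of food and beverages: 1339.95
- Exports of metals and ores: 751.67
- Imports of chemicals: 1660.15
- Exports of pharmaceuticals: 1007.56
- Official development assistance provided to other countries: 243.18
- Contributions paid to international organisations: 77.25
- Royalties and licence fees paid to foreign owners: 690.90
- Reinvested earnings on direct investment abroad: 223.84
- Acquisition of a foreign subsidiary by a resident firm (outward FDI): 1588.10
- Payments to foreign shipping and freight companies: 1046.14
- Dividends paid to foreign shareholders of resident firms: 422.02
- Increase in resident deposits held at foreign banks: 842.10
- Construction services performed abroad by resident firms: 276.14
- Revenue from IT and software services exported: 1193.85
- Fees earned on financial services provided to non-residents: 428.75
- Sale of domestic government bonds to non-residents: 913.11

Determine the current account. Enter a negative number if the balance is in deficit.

-1597.78

Goods: -1660.15 - 1339.95 + 751.67 + 1007.56 = -1240.87
Services: -690.90 - 1046.14 + 276.14 + 428.75 + 1193.85 = 161.70
Primary income: -422.02 + 223.84 = -198.18
Secondary income: -243.18 - 77.25 = -320.43
Current account = (-1240.87) + 161.70 + (-198.18) + (-320.43) = -1597.78
(Excluded from the current account — financial account: domestic pension funds' purchases of foreign equities 788.34, acquisition of a foreign subsidiary by a resident firm (outward FDI) 1588.10, increase in resident deposits held at foreign banks 842.10, sale of domestic government bonds to non-residents 913.11.)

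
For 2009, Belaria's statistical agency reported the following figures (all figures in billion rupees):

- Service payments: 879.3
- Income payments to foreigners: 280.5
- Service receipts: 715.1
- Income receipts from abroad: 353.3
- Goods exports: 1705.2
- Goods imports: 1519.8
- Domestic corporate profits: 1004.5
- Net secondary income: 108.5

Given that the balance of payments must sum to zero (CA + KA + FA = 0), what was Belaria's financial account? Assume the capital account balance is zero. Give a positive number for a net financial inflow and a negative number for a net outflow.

-202.5

Goods balance = 1705.2 - 1519.8 = 185.4
Services balance = 715.1 - 879.3 = -164.2
Trade balance (goods + services) = 185.4 + (-164.2) = 21.2
Net primary income = 353.3 - 280.5 = 72.8
Net secondary income = 108.5
Current account = 21.2 + 72.8 + 108.5 = 202.5
Financial account = -(202.5) = -202.5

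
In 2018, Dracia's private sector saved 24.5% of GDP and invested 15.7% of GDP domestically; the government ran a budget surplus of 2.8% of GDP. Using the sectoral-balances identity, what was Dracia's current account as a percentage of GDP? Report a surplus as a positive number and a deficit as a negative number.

By the sectoral-balances identity, CA = (S_private - I) + (T - G).
Private balance = 24.5 - 15.7 = 8.8
Government balance (T - G) = 2.8
CA = 8.8 + 2.8 = 11.6

11.6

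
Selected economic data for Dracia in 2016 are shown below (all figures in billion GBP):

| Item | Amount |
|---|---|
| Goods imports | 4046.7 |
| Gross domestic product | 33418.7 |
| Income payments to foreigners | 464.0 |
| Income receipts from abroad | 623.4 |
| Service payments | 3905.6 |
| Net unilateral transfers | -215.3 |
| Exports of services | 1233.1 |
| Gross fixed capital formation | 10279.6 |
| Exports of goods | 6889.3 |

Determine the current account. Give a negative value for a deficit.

Goods balance = 6889.3 - 4046.7 = 2842.6
Services balance = 1233.1 - 3905.6 = -2672.5
Trade balance (goods + services) = 2842.6 + (-2672.5) = 170.1
Net primary income = 623.4 - 464.0 = 159.4
Net secondary income = -215.3
Current account = 170.1 + 159.4 + (-215.3) = 114.2

114.2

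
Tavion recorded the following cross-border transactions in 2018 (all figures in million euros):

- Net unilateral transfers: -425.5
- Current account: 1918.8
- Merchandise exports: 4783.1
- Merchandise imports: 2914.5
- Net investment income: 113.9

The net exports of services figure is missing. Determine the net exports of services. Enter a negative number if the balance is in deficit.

Current account = goods balance + services balance + net primary income + net secondary income
Sum of the known components = 1557.0
Net exports of services = CA - (known components) = 1918.8 - 1557.0 = 361.8

361.8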